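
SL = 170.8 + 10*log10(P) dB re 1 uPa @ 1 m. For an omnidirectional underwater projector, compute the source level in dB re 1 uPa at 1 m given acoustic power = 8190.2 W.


209.93 dB


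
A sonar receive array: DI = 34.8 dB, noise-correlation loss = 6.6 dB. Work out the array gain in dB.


AG = DI - L_corr = 34.8 - 6.6 = 28.2

28.2 dB


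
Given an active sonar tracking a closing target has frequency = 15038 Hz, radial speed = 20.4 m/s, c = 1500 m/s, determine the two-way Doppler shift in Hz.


409.03 Hz


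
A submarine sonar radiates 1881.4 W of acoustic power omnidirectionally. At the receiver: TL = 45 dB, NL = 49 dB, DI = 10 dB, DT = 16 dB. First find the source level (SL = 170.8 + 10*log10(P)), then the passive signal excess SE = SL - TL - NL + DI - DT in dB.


Step 1: SL = 170.8 + 10*log10(1881.4) = 203.54 dB
Step 2: SE = SL - TL - NL + DI - DT = 203.54 - 45 - 49 + 10 - 16 = 103.54

103.54 dB


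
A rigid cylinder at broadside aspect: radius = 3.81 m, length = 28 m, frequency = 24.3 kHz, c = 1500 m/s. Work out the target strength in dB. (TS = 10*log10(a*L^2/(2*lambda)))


lambda = 1500/24300 = 0.06173 m
TS = 10*log10(3.81*28^2/(2*0.06173)) = 43.84

43.84 dB


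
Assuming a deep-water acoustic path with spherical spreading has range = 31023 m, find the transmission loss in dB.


TL = 20*log10(31023) = 89.83

89.83 dB


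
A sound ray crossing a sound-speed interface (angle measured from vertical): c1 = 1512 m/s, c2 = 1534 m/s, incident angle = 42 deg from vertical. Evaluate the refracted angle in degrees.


sin(theta2) = (c2/c1)*sin(theta1) = (1534/1512)*sin(42 deg) = 0.67887
theta2 = arcsin(0.67887) = 42.76

42.76 deg


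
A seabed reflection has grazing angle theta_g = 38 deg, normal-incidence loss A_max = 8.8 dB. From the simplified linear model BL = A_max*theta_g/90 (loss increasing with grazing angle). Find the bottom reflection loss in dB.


3.72 dB


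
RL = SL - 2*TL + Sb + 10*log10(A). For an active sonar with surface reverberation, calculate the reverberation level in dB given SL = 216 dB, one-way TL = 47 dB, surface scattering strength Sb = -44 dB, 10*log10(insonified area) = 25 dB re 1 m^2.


RL = SL - 2*TL + Sb + 10*log10(A) = 216 - 2*47 + (-44) + 25 = 103

103 dB


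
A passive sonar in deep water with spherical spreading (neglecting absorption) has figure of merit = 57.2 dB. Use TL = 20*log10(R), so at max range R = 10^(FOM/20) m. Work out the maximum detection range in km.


0.72 km


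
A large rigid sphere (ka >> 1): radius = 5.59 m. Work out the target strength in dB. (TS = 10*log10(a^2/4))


8.93 dB


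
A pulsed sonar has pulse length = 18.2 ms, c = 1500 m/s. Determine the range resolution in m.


dR = c*tau/2 = 1500 * 18.2e-3 / 2 = 13.65

13.65 m


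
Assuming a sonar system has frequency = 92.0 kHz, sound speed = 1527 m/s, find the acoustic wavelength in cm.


lambda = c/f = 1527 / 92000 = 0.0166 m = 1.66 cm

1.66 cm


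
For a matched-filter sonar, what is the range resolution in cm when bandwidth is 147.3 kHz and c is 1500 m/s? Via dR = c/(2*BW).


0.51 cm


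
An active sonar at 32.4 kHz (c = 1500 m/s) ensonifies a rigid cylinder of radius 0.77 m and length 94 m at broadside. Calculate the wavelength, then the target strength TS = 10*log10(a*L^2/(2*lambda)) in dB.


Step 1: lambda = c/f = 1500/32400 = 0.0463 m
Step 2: TS = 10*log10(a*L^2/(2*lambda)) = 10*log10(0.77*94^2/(2*0.0463)) = 48.66

48.66 dB


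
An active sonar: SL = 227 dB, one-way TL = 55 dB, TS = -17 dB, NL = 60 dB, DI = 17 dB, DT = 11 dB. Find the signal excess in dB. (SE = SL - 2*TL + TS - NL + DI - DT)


46 dB


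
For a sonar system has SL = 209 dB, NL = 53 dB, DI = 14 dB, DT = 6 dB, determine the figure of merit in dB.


164 dB


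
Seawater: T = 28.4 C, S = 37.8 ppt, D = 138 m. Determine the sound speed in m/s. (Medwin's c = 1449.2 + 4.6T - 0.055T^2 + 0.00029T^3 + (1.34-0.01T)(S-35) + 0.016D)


c = 1449.2 + 4.6*28.4 - 0.055*28.4^2 + 0.00029*28.4^3 + (1.34 - 0.01*28.4)*(37.8 - 35) + 0.016*138 = 1547.29

1547.29 m/s


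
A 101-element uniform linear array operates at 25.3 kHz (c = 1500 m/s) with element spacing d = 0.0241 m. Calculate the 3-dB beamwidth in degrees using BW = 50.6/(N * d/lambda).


1.23 deg


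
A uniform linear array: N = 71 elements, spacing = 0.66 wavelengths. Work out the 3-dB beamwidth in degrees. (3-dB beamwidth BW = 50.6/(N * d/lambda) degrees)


1.08 deg


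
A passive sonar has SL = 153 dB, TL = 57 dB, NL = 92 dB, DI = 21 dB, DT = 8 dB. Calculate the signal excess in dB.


17 dB


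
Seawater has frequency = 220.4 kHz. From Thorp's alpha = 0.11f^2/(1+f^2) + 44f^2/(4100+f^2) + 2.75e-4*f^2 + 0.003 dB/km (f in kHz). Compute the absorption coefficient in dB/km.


f^2 = 48576.16
alpha = 0.11*48576.16/(1+48576.16) + 44*48576.16/(4100+48576.16) + 2.75e-4*48576.16 + 0.003 = 54.047

54.047 dB/km


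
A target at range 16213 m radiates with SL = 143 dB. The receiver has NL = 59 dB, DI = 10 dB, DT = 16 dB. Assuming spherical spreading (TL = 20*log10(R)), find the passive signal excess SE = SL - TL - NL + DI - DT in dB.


Step 1: TL = 20*log10(16213) = 84.2 dB
Step 2: SE = 143 - 84.2 - 59 + 10 - 16 = -6.2

-6.2 dB


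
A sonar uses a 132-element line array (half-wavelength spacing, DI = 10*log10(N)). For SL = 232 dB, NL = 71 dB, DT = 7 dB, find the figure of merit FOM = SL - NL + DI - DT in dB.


Step 1: DI = 10*log10(132) = 21.21 dB
Step 2: FOM = SL - NL + DI - DT = 232 - 71 + 21.21 - 7 = 175.21

175.21 dB


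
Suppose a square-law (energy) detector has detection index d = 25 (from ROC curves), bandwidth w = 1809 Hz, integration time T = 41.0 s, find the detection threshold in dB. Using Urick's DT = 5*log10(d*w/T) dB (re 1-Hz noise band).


DT = 5*log10(d*w/T) = 5*log10(25 * 1809 / 41.0) = 5*log10(1103.05) = 15.21

15.21 dB


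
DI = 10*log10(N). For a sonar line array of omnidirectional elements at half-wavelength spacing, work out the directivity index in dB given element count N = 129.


21.11 dB


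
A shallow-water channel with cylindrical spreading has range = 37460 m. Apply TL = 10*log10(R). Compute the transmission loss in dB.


TL = 10*log10(37460) = 45.74

45.74 dB


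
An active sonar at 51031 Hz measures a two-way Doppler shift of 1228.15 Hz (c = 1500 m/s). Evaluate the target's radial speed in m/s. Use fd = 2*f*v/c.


From fd = 2*f*v/c, v = c*fd/(2*f) = 1500 * 1228.15 / (2*51031) = 18.05

18.05 m/s


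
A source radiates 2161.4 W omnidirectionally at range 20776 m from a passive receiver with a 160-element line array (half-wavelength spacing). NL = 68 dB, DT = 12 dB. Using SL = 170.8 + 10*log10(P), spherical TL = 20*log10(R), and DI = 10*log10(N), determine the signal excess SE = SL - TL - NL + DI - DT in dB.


Step 1: SL = 170.8 + 10*log10(2161.4) = 204.15 dB
Step 2: TL = 20*log10(20776) = 86.35 dB
Step 3: DI = 10*log10(160) = 22.04 dB
Step 4: SE = SL - TL - NL + DI - DT = 204.15 - 86.35 - 68 + 22.04 - 12 = 59.84

59.84 dB


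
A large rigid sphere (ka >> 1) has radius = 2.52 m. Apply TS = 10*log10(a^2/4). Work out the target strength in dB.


TS = 10*log10(2.52^2 / 4) = 10*log10(1.5876) = 2.01

2.01 dB


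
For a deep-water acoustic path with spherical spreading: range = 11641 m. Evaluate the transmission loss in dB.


TL = 20*log10(11641) = 81.32

81.32 dB


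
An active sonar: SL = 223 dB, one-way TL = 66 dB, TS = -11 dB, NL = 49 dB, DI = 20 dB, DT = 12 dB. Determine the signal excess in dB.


SE = SL - 2*TL + TS - NL + DI - DT = 223 - 2*66 + (-11) - 49 + 20 - 12 = 39

39 dB


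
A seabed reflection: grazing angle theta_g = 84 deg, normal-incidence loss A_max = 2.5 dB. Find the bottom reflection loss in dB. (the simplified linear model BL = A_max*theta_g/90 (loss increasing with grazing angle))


BL = A_max * theta_g / 90 = 2.5 * 84 / 90 = 2.33

2.33 dB


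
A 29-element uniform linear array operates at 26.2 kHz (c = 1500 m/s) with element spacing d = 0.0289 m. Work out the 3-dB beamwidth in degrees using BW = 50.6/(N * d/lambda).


3.46 deg


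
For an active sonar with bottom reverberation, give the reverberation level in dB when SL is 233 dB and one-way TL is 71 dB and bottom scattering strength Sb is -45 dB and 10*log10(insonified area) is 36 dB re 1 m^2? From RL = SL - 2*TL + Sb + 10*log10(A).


RL = SL - 2*TL + Sb + 10*log10(A) = 233 - 2*71 + (-45) + 36 = 82

82 dB


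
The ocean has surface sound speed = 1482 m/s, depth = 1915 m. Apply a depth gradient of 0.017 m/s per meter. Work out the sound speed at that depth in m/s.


c = 1482 + 0.017 * 1915 = 1514.555

1514.555 m/s


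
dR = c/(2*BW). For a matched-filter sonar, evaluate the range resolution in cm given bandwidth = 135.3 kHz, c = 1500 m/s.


dR = c/(2*BW) = 1500 / (2 * 135.3e3) = 0.0055 m = 0.55 cm

0.55 cm


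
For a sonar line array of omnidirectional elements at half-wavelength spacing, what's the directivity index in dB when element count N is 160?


DI = 10*log10(160) = 22.04

22.04 dB


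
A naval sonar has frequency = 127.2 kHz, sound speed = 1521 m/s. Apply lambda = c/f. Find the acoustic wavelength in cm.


lambda = c/f = 1521 / 127200 = 0.012 m = 1.2 cm

1.2 cm


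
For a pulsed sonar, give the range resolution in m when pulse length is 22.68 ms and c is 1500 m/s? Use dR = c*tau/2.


dR = c*tau/2 = 1500 * 22.68e-3 / 2 = 17.01

17.01 m


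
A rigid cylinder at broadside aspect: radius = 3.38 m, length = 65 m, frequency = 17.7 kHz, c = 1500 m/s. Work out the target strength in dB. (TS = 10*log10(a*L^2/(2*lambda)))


lambda = 1500/17700 = 0.08475 m
TS = 10*log10(3.38*65^2/(2*0.08475)) = 49.26

49.26 dB


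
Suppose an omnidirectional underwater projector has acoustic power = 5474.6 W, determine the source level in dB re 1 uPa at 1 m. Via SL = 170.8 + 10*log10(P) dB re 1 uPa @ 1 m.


SL = 170.8 + 10*log10(5474.6) = 170.8 + 37.38 = 208.18

208.18 dB


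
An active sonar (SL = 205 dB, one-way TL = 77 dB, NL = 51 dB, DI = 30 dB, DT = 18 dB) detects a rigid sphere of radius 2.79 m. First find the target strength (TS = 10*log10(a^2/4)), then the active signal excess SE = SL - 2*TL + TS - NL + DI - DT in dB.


Step 1: TS = 10*log10(2.79^2/4) = 2.89 dB
Step 2: SE = SL - 2*TL + TS - NL + DI - DT = 205 - 2*77 + (2.89) - 51 + 30 - 18 = 14.89

14.89 dB


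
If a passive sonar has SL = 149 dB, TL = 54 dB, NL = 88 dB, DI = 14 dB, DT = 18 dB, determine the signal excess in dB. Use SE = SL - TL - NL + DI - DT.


SE = SL - TL - NL + DI - DT = 149 - 54 - 88 + 14 - 18 = 3

3 dB


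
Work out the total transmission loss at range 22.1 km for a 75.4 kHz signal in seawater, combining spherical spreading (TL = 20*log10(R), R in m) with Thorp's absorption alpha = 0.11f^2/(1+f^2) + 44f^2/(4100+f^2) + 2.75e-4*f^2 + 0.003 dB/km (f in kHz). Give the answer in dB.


Step 1 (Thorp): alpha = 0.11*5685.16/(1+5685.16) + 44*5685.16/(4100+5685.16) + 2.75e-4*5685.16 + 0.003 = 27.2403 dB/km
Step 2: TL_spread = 20*log10(22100) = 86.89 dB
Step 3: TL_abs = alpha*R = 27.2403 * 22.1 = 602.01 dB
Step 4: TL_total = 86.89 + 602.01 = 688.9

688.9 dB


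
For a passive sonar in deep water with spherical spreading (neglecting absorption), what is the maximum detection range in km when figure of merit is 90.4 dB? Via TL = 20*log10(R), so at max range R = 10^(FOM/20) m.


At max range FOM = TL, so 20*log10(R) = 90.4
R = 10^(90.4/20) = 33113.11 m = 33.11 km

33.11 km


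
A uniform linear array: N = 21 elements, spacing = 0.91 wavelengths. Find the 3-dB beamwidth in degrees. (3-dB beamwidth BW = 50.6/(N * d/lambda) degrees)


BW = 50.6 / (21 * 0.91) = 50.6 / 19.11 = 2.65

2.65 deg


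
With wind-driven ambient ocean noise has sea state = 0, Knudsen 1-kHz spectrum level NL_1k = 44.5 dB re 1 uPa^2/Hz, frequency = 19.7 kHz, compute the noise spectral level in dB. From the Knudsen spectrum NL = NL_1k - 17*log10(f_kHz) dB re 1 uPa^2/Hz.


22.49 dB


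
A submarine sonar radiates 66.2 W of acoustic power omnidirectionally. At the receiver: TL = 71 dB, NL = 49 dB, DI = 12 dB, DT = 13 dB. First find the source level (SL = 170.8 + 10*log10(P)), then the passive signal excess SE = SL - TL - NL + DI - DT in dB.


Step 1: SL = 170.8 + 10*log10(66.2) = 189.01 dB
Step 2: SE = SL - TL - NL + DI - DT = 189.01 - 71 - 49 + 12 - 13 = 68.01

68.01 dB


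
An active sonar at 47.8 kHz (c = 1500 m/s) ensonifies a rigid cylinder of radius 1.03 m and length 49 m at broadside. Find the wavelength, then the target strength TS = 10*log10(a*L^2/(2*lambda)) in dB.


Step 1: lambda = c/f = 1500/47800 = 0.03138 m
Step 2: TS = 10*log10(a*L^2/(2*lambda)) = 10*log10(1.03*49^2/(2*0.03138)) = 45.96

45.96 dB


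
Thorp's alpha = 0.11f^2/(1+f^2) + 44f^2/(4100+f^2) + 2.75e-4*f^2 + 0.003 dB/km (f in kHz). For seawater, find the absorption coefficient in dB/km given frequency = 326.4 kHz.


f^2 = 106536.96
alpha = 0.11*106536.96/(1+106536.96) + 44*106536.96/(4100+106536.96) + 2.75e-4*106536.96 + 0.003 = 71.78

71.78 dB/km


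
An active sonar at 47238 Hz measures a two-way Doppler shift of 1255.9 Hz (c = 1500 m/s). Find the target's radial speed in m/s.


19.94 m/s


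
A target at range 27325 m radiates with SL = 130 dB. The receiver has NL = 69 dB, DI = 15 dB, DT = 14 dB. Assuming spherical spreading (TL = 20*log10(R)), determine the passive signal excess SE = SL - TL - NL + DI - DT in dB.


Step 1: TL = 20*log10(27325) = 88.73 dB
Step 2: SE = 130 - 88.73 - 69 + 15 - 14 = -26.73

-26.73 dB


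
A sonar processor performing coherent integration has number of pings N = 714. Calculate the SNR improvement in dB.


Gain = 10*log10(714) = 28.54

28.54 dB


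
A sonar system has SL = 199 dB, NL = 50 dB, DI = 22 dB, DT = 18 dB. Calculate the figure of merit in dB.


FOM = SL - NL + DI - DT = 199 - 50 + 22 - 18 = 153

153 dB


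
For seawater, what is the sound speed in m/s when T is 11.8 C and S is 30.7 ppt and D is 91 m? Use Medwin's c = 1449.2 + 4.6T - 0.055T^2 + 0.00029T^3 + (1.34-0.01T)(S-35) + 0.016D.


c = 1449.2 + 4.6*11.8 - 0.055*11.8^2 + 0.00029*11.8^3 + (1.34 - 0.01*11.8)*(30.7 - 35) + 0.016*91 = 1492.5

1492.5 m/s


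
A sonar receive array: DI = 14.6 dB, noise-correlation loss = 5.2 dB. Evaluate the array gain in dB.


9.4 dB


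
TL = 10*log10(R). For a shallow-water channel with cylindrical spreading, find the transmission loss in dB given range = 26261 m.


44.19 dB


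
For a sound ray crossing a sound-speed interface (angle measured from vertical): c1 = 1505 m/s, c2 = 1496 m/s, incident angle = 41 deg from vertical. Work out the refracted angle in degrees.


sin(theta2) = (c2/c1)*sin(theta1) = (1496/1505)*sin(41 deg) = 0.65214
theta2 = arcsin(0.65214) = 40.7

40.7 deg


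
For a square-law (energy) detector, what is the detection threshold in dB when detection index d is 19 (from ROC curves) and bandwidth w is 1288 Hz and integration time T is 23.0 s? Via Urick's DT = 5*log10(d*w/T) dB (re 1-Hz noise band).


15.13 dB


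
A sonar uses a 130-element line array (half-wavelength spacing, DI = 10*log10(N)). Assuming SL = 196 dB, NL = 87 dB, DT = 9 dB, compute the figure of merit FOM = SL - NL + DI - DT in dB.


Step 1: DI = 10*log10(130) = 21.14 dB
Step 2: FOM = SL - NL + DI - DT = 196 - 87 + 21.14 - 9 = 121.14

121.14 dB


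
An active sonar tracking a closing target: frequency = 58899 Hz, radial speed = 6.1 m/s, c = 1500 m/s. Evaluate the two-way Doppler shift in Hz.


479.05 Hz


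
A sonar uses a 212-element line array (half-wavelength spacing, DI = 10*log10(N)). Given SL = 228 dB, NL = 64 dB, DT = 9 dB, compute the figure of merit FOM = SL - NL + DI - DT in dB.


Step 1: DI = 10*log10(212) = 23.26 dB
Step 2: FOM = SL - NL + DI - DT = 228 - 64 + 23.26 - 9 = 178.26

178.26 dB


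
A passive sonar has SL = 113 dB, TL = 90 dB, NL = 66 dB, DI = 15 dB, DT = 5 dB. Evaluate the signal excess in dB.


SE = SL - TL - NL + DI - DT = 113 - 90 - 66 + 15 - 5 = -33

-33 dB


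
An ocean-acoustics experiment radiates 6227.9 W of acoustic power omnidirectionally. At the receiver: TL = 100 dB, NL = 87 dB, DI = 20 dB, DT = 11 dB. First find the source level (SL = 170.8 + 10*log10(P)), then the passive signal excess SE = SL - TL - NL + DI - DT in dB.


Step 1: SL = 170.8 + 10*log10(6227.9) = 208.74 dB
Step 2: SE = SL - TL - NL + DI - DT = 208.74 - 100 - 87 + 20 - 11 = 30.74

30.74 dB


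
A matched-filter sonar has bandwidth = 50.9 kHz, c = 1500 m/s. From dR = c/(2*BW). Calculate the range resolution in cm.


dR = c/(2*BW) = 1500 / (2 * 50.9e3) = 0.0147 m = 1.47 cm

1.47 cm


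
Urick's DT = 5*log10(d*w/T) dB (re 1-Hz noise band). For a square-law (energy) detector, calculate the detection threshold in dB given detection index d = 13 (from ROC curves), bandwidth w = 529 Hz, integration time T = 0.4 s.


DT = 5*log10(d*w/T) = 5*log10(13 * 529 / 0.4) = 5*log10(17192.5) = 21.18

21.18 dB


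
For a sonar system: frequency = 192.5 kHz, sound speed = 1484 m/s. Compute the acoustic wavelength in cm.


lambda = c/f = 1484 / 192500 = 0.0077 m = 0.77 cm

0.77 cm


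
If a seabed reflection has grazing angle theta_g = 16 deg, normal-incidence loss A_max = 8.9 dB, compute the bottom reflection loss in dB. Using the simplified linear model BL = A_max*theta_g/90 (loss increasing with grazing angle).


1.58 dB


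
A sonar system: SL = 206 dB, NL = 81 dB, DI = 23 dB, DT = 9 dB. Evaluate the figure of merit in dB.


FOM = SL - NL + DI - DT = 206 - 81 + 23 - 9 = 139

139 dB


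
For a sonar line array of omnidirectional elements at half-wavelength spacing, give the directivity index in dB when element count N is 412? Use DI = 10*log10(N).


26.15 dB


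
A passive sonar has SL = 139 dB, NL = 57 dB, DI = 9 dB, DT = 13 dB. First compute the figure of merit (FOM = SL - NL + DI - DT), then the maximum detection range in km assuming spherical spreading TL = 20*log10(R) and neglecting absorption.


Step 1: FOM = SL - NL + DI - DT = 139 - 57 + 9 - 13 = 78 dB
Step 2: at max range FOM = TL = 20*log10(R), so R = 10^(78/20) = 7943.28 m = 7.94 km

7.94 km


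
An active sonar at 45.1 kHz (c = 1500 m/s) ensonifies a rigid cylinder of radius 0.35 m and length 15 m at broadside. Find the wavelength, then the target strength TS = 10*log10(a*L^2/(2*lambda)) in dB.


Step 1: lambda = c/f = 1500/45100 = 0.03326 m
Step 2: TS = 10*log10(a*L^2/(2*lambda)) = 10*log10(0.35*15^2/(2*0.03326)) = 30.73

30.73 dB


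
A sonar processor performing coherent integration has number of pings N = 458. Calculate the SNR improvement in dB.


Gain = 10*log10(458) = 26.61

26.61 dB


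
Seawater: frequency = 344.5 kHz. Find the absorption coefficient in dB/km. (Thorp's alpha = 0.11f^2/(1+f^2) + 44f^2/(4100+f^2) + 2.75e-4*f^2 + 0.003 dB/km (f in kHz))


f^2 = 118680.25
alpha = 0.11*118680.25/(1+118680.25) + 44*118680.25/(4100+118680.25) + 2.75e-4*118680.25 + 0.003 = 75.281

75.281 dB/km


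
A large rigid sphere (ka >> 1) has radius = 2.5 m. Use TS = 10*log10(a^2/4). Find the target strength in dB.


TS = 10*log10(2.5^2 / 4) = 10*log10(1.5625) = 1.94

1.94 dB


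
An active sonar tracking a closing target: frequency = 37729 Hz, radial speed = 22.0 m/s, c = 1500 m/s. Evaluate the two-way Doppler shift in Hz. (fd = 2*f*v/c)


1106.72 Hz


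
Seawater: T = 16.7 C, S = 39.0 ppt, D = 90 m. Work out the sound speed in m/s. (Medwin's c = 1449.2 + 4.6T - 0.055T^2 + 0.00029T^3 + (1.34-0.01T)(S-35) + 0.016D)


c = 1449.2 + 4.6*16.7 - 0.055*16.7^2 + 0.00029*16.7^3 + (1.34 - 0.01*16.7)*(39.0 - 35) + 0.016*90 = 1518.16

1518.16 m/s


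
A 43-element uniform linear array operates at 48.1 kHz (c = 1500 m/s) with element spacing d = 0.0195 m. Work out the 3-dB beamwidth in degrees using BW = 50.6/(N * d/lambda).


Step 1: lambda = 1500/48100 = 0.03119 m
Step 2: d/lambda = 0.0195/0.03119 = 0.6252
Step 3: BW = 50.6/(N * d/lambda) = 50.6/(43 * 0.6252) = 1.88

1.88 deg


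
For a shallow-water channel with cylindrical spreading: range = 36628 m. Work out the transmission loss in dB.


TL = 10*log10(36628) = 45.64

45.64 dB


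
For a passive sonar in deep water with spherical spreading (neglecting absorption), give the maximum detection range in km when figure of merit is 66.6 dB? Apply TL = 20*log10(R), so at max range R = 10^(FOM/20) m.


At max range FOM = TL, so 20*log10(R) = 66.6
R = 10^(66.6/20) = 2137.96 m = 2.14 km

2.14 km


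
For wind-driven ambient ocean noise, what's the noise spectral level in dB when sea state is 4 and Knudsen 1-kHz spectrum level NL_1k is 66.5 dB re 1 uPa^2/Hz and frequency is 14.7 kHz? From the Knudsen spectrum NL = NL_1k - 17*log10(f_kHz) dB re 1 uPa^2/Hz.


NL = NL_1k - 17*log10(f_kHz) = 66.5 - 17*log10(14.7) = 66.5 - (19.84) = 46.66

46.66 dB


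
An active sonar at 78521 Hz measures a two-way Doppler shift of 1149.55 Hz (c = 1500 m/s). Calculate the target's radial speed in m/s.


From fd = 2*f*v/c, v = c*fd/(2*f) = 1500 * 1149.55 / (2*78521) = 10.98

10.98 m/s


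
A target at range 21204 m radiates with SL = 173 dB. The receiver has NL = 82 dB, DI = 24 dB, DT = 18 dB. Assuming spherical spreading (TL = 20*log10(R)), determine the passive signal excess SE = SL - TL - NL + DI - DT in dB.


10.47 dB


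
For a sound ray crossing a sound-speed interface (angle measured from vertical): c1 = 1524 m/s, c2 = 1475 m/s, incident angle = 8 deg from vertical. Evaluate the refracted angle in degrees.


sin(theta2) = (c2/c1)*sin(theta1) = (1475/1524)*sin(8 deg) = 0.1347
theta2 = arcsin(0.1347) = 7.74

7.74 deg


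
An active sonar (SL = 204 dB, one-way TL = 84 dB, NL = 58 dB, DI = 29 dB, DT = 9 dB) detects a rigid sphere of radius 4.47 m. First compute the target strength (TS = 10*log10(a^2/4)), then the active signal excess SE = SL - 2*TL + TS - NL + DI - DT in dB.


Step 1: TS = 10*log10(4.47^2/4) = 6.99 dB
Step 2: SE = SL - 2*TL + TS - NL + DI - DT = 204 - 2*84 + (6.99) - 58 + 29 - 9 = 4.99

4.99 dB


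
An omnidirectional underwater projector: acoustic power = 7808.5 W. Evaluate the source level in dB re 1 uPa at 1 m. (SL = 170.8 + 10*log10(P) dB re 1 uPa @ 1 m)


SL = 170.8 + 10*log10(7808.5) = 170.8 + 38.93 = 209.73

209.73 dB


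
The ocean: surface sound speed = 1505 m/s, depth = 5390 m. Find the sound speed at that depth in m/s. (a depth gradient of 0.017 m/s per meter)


1596.63 m/s


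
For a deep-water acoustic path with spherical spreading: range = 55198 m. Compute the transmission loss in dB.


TL = 20*log10(55198) = 94.84

94.84 dB


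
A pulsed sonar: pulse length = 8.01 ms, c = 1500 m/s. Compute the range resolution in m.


dR = c*tau/2 = 1500 * 8.01e-3 / 2 = 6.0075

6.0075 m


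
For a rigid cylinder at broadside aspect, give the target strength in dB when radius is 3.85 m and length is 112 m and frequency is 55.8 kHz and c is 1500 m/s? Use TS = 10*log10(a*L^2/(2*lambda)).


lambda = 1500/55800 = 0.02688 m
TS = 10*log10(3.85*112^2/(2*0.02688)) = 59.53

59.53 dB


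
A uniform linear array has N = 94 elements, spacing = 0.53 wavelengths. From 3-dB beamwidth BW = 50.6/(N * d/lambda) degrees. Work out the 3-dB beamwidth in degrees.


BW = 50.6 / (94 * 0.53) = 50.6 / 49.82 = 1.02

1.02 deg


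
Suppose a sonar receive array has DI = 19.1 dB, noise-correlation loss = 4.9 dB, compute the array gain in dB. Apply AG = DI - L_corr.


14.2 dB


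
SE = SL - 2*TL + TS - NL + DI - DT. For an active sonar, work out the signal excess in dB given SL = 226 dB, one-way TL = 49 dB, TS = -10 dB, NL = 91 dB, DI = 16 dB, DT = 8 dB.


35 dB


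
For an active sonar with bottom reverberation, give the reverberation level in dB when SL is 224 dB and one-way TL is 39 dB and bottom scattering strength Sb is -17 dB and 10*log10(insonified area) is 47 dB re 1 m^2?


RL = SL - 2*TL + Sb + 10*log10(A) = 224 - 2*39 + (-17) + 47 = 176

176 dB


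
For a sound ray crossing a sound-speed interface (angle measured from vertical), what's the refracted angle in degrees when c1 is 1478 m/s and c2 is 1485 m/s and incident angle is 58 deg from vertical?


sin(theta2) = (c2/c1)*sin(theta1) = (1485/1478)*sin(58 deg) = 0.85206
theta2 = arcsin(0.85206) = 58.44

58.44 deg


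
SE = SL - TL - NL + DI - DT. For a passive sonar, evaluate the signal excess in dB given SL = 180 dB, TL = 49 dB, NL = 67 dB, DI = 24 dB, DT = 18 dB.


70 dB


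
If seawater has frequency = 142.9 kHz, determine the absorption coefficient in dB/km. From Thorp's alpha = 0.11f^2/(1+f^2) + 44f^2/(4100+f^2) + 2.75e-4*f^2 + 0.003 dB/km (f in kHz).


42.371 dB/km


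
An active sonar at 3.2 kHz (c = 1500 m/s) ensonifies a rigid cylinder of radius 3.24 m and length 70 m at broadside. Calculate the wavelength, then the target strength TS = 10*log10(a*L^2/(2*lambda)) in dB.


Step 1: lambda = c/f = 1500/3200 = 0.46875 m
Step 2: TS = 10*log10(a*L^2/(2*lambda)) = 10*log10(3.24*70^2/(2*0.46875)) = 42.29

42.29 dB


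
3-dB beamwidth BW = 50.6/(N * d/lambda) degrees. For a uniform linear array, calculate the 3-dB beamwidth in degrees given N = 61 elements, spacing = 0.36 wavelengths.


BW = 50.6 / (61 * 0.36) = 50.6 / 21.96 = 2.3

2.3 deg


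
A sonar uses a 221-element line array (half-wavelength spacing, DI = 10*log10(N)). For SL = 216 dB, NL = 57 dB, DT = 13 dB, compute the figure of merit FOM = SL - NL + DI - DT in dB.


Step 1: DI = 10*log10(221) = 23.44 dB
Step 2: FOM = SL - NL + DI - DT = 216 - 57 + 23.44 - 13 = 169.44

169.44 dB


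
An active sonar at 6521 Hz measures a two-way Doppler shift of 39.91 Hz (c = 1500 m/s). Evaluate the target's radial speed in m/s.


4.59 m/s


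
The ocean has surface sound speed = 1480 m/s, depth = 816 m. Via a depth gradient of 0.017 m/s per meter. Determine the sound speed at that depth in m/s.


c = 1480 + 0.017 * 816 = 1493.872

1493.872 m/s


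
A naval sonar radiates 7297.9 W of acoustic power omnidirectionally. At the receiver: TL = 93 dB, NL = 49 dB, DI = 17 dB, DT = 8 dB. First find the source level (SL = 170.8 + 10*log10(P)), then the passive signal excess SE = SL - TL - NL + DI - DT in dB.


Step 1: SL = 170.8 + 10*log10(7297.9) = 209.43 dB
Step 2: SE = SL - TL - NL + DI - DT = 209.43 - 93 - 49 + 17 - 8 = 76.43

76.43 dB


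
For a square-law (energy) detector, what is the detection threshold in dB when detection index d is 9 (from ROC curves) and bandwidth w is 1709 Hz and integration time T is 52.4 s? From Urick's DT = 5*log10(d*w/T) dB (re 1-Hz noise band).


DT = 5*log10(d*w/T) = 5*log10(9 * 1709 / 52.4) = 5*log10(293.53) = 12.34

12.34 dB


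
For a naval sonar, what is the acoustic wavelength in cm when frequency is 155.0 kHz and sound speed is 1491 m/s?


lambda = c/f = 1491 / 155000 = 0.0096 m = 0.96 cm

0.96 cm


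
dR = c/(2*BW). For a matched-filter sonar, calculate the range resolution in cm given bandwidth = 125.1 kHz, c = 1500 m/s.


dR = c/(2*BW) = 1500 / (2 * 125.1e3) = 0.006 m = 0.6 cm

0.6 cm


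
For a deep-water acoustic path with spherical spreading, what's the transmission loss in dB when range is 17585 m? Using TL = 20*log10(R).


84.9 dB


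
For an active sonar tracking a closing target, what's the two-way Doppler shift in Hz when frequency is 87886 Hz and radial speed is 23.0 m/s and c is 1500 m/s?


fd = 2*f*v/c = 2 * 87886 * 23.0 / 1500 = 2695.17

2695.17 Hz


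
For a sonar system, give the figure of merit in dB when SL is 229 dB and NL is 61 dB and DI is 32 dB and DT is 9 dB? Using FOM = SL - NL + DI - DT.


FOM = SL - NL + DI - DT = 229 - 61 + 32 - 9 = 191

191 dB


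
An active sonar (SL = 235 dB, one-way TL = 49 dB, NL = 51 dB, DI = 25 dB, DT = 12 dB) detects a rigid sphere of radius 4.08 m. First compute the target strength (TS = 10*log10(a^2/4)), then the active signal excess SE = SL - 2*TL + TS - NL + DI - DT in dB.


Step 1: TS = 10*log10(4.08^2/4) = 6.19 dB
Step 2: SE = SL - 2*TL + TS - NL + DI - DT = 235 - 2*49 + (6.19) - 51 + 25 - 12 = 105.19

105.19 dB


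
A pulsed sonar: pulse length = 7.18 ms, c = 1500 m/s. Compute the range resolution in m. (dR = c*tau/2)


dR = c*tau/2 = 1500 * 7.18e-3 / 2 = 5.385

5.385 m


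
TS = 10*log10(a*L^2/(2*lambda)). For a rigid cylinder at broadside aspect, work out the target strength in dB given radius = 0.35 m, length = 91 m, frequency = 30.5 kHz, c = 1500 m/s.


lambda = 1500/30500 = 0.04918 m
TS = 10*log10(0.35*91^2/(2*0.04918)) = 44.69

44.69 dB


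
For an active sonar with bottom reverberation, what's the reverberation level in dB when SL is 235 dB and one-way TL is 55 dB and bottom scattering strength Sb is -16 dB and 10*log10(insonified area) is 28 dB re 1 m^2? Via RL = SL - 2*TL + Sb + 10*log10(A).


137 dB


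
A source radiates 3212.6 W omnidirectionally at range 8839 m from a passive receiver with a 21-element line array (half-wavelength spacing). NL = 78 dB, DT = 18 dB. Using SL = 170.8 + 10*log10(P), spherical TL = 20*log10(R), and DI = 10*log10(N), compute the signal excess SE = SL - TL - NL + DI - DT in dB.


Step 1: SL = 170.8 + 10*log10(3212.6) = 205.87 dB
Step 2: TL = 20*log10(8839) = 78.93 dB
Step 3: DI = 10*log10(21) = 13.22 dB
Step 4: SE = SL - TL - NL + DI - DT = 205.87 - 78.93 - 78 + 13.22 - 18 = 44.16

44.16 dB


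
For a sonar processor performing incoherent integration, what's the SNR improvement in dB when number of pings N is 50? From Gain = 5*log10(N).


8.49 dB


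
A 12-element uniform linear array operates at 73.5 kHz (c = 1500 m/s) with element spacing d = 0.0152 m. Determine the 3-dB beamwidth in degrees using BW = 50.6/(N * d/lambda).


Step 1: lambda = 1500/73500 = 0.02041 m
Step 2: d/lambda = 0.0152/0.02041 = 0.7447
Step 3: BW = 50.6/(N * d/lambda) = 50.6/(12 * 0.7447) = 5.66

5.66 deg


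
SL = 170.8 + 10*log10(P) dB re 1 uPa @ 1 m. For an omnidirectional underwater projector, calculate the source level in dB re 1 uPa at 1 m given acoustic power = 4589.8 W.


207.42 dB


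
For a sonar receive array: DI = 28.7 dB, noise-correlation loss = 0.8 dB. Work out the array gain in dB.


AG = DI - L_corr = 28.7 - 0.8 = 27.9

27.9 dB


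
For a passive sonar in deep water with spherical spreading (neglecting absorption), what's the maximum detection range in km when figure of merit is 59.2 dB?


At max range FOM = TL, so 20*log10(R) = 59.2
R = 10^(59.2/20) = 912.01 m = 0.91 km

0.91 km


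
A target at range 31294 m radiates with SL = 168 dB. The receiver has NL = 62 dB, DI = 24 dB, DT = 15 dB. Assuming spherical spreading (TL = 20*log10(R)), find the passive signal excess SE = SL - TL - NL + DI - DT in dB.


Step 1: TL = 20*log10(31294) = 89.91 dB
Step 2: SE = 168 - 89.91 - 62 + 24 - 15 = 25.09

25.09 dB


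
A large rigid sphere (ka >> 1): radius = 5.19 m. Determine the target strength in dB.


8.28 dB


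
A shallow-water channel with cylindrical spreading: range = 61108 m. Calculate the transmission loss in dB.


47.86 dB


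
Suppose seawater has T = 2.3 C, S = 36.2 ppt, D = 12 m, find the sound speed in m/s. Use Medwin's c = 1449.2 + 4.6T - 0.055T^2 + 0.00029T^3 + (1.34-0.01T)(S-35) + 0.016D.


c = 1449.2 + 4.6*2.3 - 0.055*2.3^2 + 0.00029*2.3^3 + (1.34 - 0.01*2.3)*(36.2 - 35) + 0.016*12 = 1461.26

1461.26 m/s


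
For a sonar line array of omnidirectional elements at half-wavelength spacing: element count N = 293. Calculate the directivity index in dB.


DI = 10*log10(293) = 24.67

24.67 dB


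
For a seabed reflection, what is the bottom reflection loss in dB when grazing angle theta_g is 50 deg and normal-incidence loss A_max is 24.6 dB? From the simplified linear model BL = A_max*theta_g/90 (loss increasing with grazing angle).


BL = A_max * theta_g / 90 = 24.6 * 50 / 90 = 13.67

13.67 dB


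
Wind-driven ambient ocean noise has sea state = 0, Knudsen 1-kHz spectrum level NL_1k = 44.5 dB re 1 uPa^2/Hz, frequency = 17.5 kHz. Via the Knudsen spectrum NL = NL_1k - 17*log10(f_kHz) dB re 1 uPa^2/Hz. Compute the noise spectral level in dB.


NL = NL_1k - 17*log10(f_kHz) = 44.5 - 17*log10(17.5) = 44.5 - (21.13) = 23.37

23.37 dB


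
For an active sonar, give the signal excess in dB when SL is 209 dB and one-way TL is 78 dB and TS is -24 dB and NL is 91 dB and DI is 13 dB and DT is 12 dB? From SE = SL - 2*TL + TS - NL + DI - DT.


SE = SL - 2*TL + TS - NL + DI - DT = 209 - 2*78 + (-24) - 91 + 13 - 12 = -61

-61 dB


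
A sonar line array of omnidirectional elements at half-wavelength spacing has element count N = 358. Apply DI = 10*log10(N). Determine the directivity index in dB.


DI = 10*log10(358) = 25.54

25.54 dB


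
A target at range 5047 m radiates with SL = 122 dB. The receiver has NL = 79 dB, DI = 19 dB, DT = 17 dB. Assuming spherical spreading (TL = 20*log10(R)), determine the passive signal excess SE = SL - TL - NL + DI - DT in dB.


Step 1: TL = 20*log10(5047) = 74.06 dB
Step 2: SE = 122 - 74.06 - 79 + 19 - 17 = -29.06

-29.06 dB


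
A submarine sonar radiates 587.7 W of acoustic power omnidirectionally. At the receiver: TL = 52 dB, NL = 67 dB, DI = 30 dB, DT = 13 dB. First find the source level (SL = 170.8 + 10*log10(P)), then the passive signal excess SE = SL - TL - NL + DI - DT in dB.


Step 1: SL = 170.8 + 10*log10(587.7) = 198.49 dB
Step 2: SE = SL - TL - NL + DI - DT = 198.49 - 52 - 67 + 30 - 13 = 96.49

96.49 dB


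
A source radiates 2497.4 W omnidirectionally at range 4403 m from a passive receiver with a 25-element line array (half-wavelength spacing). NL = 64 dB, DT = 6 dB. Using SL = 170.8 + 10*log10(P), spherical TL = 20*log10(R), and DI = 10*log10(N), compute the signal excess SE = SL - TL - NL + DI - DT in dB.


Step 1: SL = 170.8 + 10*log10(2497.4) = 204.77 dB
Step 2: TL = 20*log10(4403) = 72.87 dB
Step 3: DI = 10*log10(25) = 13.98 dB
Step 4: SE = SL - TL - NL + DI - DT = 204.77 - 72.87 - 64 + 13.98 - 6 = 75.88

75.88 dB


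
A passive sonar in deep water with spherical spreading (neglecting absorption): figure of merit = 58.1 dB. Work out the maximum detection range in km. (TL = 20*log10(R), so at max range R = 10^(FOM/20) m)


0.8 km


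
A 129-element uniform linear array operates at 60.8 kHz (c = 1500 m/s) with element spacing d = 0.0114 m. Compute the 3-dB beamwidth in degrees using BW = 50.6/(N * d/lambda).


Step 1: lambda = 1500/60800 = 0.02467 m
Step 2: d/lambda = 0.0114/0.02467 = 0.4621
Step 3: BW = 50.6/(N * d/lambda) = 50.6/(129 * 0.4621) = 0.85

0.85 deg


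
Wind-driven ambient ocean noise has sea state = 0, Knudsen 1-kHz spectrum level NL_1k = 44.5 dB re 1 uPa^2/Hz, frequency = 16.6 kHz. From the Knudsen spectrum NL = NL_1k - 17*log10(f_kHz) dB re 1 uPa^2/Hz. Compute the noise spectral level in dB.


23.76 dB


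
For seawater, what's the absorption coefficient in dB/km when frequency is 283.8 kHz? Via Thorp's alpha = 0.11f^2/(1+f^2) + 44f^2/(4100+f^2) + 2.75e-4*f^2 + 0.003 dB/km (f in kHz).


f^2 = 80542.44
alpha = 0.11*80542.44/(1+80542.44) + 44*80542.44/(4100+80542.44) + 2.75e-4*80542.44 + 0.003 = 64.131

64.131 dB/km


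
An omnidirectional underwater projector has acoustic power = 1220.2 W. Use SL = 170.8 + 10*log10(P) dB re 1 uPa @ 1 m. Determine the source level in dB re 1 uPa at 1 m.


201.66 dB


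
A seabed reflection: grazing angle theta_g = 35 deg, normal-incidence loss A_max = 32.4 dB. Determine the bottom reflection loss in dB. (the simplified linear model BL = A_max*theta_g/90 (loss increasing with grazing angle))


BL = A_max * theta_g / 90 = 32.4 * 35 / 90 = 12.6

12.6 dB


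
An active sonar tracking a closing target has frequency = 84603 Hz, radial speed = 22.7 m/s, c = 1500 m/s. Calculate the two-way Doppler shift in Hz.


2560.65 Hz


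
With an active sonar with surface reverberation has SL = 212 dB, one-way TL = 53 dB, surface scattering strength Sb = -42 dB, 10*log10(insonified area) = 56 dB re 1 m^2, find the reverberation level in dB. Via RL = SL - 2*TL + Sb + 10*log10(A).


RL = SL - 2*TL + Sb + 10*log10(A) = 212 - 2*53 + (-42) + 56 = 120

120 dB


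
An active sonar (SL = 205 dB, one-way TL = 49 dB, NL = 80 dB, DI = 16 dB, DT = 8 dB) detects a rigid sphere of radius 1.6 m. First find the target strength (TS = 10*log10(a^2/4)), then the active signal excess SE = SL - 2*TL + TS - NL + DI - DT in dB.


Step 1: TS = 10*log10(1.6^2/4) = -1.94 dB
Step 2: SE = SL - 2*TL + TS - NL + DI - DT = 205 - 2*49 + (-1.94) - 80 + 16 - 8 = 33.06

33.06 dB


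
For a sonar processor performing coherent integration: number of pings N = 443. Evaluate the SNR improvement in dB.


Gain = 10*log10(443) = 26.46

26.46 dB


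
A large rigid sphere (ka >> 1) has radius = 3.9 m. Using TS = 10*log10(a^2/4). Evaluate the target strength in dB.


TS = 10*log10(3.9^2 / 4) = 10*log10(3.8025) = 5.8

5.8 dB


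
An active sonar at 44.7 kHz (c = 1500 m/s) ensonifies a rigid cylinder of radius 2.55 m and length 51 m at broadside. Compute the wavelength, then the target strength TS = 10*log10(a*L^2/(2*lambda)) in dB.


Step 1: lambda = c/f = 1500/44700 = 0.03356 m
Step 2: TS = 10*log10(a*L^2/(2*lambda)) = 10*log10(2.55*51^2/(2*0.03356)) = 49.95

49.95 dB


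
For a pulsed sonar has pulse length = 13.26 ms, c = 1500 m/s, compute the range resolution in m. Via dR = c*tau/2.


9.945 m


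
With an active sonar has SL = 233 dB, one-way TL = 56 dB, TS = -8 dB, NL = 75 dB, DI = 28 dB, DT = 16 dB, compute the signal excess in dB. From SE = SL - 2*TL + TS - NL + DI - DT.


SE = SL - 2*TL + TS - NL + DI - DT = 233 - 2*56 + (-8) - 75 + 28 - 16 = 50

50 dB


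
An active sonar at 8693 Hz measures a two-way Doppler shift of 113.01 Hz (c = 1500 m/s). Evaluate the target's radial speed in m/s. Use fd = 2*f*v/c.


9.75 m/s


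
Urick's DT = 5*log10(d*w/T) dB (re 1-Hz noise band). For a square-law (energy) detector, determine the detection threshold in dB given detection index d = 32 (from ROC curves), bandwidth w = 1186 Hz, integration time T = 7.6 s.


DT = 5*log10(d*w/T) = 5*log10(32 * 1186 / 7.6) = 5*log10(4993.68) = 18.49

18.49 dB


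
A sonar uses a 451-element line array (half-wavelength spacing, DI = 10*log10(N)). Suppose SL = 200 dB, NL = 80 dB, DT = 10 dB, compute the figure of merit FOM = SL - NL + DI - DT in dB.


Step 1: DI = 10*log10(451) = 26.54 dB
Step 2: FOM = SL - NL + DI - DT = 200 - 80 + 26.54 - 10 = 136.54

136.54 dB


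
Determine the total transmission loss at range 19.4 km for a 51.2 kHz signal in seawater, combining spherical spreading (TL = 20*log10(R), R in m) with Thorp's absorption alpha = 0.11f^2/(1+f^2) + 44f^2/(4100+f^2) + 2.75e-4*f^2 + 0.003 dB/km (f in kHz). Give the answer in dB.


Step 1 (Thorp): alpha = 0.11*2621.44/(1+2621.44) + 44*2621.44/(4100+2621.44) + 2.75e-4*2621.44 + 0.003 = 17.9944 dB/km
Step 2: TL_spread = 20*log10(19400) = 85.76 dB
Step 3: TL_abs = alpha*R = 17.9944 * 19.4 = 349.09 dB
Step 4: TL_total = 85.76 + 349.09 = 434.85

434.85 dB


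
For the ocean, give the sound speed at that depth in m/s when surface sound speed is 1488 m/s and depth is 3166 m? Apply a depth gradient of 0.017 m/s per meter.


c = 1488 + 0.017 * 3166 = 1541.822

1541.822 m/s


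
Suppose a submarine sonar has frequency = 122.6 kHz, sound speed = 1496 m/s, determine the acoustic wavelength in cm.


lambda = c/f = 1496 / 122600 = 0.0122 m = 1.22 cm

1.22 cm


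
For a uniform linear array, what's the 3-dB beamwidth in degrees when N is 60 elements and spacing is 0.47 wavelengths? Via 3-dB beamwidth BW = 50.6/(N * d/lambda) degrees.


1.79 deg


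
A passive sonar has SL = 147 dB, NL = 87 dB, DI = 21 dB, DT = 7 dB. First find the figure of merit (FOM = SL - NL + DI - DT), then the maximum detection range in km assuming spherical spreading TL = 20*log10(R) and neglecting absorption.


Step 1: FOM = SL - NL + DI - DT = 147 - 87 + 21 - 7 = 74 dB
Step 2: at max range FOM = TL = 20*log10(R), so R = 10^(74/20) = 5011.87 m = 5.01 km

5.01 km
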